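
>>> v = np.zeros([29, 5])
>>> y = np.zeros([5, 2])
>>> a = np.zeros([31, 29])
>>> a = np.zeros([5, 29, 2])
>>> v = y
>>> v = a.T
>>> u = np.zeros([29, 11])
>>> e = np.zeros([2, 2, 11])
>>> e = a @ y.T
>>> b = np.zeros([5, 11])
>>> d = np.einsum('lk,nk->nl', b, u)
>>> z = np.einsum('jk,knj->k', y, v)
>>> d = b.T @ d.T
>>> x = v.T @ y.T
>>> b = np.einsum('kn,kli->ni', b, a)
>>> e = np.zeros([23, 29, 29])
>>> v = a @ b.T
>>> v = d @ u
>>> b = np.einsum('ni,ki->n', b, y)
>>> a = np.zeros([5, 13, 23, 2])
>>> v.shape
(11, 11)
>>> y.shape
(5, 2)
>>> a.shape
(5, 13, 23, 2)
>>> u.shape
(29, 11)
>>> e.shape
(23, 29, 29)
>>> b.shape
(11,)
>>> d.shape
(11, 29)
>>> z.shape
(2,)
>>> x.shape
(5, 29, 5)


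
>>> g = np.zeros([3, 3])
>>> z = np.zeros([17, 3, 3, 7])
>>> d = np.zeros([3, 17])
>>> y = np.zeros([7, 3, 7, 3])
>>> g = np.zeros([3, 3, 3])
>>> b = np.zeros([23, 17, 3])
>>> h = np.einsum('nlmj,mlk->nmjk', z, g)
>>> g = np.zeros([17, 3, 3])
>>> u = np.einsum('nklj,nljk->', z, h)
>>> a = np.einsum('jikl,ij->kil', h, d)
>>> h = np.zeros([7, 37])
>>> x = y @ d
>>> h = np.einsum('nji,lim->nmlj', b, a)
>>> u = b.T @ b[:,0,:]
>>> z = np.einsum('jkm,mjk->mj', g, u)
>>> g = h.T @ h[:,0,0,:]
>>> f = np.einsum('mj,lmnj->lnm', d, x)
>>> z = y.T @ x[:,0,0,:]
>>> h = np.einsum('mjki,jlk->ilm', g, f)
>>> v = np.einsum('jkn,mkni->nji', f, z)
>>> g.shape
(17, 7, 3, 17)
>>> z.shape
(3, 7, 3, 17)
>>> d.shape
(3, 17)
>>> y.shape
(7, 3, 7, 3)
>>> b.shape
(23, 17, 3)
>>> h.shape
(17, 7, 17)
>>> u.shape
(3, 17, 3)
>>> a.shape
(7, 3, 3)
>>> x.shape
(7, 3, 7, 17)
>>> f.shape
(7, 7, 3)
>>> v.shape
(3, 7, 17)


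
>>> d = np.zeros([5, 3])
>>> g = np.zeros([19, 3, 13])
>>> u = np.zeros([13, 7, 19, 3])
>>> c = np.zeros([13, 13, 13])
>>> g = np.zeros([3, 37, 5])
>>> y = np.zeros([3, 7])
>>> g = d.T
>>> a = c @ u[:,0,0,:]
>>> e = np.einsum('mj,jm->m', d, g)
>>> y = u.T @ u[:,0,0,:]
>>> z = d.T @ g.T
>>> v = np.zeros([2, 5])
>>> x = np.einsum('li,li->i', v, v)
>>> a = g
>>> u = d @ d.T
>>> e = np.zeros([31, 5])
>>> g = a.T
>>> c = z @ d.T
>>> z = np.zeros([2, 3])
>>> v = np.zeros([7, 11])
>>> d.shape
(5, 3)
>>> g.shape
(5, 3)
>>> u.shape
(5, 5)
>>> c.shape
(3, 5)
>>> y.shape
(3, 19, 7, 3)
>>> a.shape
(3, 5)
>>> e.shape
(31, 5)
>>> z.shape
(2, 3)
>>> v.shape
(7, 11)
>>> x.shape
(5,)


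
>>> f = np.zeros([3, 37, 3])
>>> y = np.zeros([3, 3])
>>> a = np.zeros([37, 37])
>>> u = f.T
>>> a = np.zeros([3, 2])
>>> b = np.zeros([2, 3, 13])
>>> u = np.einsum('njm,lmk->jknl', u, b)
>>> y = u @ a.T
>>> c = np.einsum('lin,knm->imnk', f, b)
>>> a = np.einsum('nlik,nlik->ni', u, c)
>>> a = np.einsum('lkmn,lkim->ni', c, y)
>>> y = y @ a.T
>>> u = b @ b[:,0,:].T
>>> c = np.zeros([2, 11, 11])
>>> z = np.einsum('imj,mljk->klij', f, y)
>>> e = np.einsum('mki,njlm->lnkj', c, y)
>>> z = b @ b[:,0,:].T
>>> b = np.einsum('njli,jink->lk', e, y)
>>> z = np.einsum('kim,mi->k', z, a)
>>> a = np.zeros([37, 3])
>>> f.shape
(3, 37, 3)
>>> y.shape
(37, 13, 3, 2)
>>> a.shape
(37, 3)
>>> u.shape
(2, 3, 2)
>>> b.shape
(11, 2)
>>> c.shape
(2, 11, 11)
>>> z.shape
(2,)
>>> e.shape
(3, 37, 11, 13)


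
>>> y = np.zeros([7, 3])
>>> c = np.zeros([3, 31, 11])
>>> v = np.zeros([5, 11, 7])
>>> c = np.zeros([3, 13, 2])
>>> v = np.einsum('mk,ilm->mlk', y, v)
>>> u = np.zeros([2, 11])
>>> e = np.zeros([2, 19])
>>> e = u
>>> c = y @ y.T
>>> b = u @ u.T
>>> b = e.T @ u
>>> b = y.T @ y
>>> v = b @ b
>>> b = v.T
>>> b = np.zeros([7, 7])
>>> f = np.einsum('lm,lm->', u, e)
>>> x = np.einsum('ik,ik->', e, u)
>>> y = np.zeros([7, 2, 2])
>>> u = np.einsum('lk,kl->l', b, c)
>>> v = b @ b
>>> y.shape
(7, 2, 2)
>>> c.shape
(7, 7)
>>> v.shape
(7, 7)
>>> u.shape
(7,)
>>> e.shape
(2, 11)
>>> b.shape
(7, 7)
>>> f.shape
()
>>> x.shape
()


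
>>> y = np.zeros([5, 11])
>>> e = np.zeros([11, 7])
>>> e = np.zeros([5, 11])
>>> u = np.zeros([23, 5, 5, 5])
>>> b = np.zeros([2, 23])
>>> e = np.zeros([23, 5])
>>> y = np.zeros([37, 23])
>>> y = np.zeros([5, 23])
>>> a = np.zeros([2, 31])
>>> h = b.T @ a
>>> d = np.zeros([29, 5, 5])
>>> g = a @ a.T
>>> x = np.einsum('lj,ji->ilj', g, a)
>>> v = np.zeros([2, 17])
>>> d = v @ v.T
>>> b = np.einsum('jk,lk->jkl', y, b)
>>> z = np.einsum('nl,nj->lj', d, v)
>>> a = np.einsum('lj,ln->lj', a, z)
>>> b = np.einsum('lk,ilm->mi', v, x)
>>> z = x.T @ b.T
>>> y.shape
(5, 23)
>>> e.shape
(23, 5)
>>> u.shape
(23, 5, 5, 5)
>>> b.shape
(2, 31)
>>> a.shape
(2, 31)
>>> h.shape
(23, 31)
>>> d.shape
(2, 2)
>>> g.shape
(2, 2)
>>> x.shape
(31, 2, 2)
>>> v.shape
(2, 17)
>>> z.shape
(2, 2, 2)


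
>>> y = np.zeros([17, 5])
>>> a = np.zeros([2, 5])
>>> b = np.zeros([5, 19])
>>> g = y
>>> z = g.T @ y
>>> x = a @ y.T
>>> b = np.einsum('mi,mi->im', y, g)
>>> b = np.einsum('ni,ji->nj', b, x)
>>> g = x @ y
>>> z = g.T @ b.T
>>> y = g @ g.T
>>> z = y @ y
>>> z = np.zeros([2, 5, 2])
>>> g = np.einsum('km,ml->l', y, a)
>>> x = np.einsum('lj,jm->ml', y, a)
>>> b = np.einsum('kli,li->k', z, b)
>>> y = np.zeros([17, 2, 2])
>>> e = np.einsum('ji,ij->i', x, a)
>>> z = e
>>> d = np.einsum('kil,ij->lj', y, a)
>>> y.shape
(17, 2, 2)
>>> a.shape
(2, 5)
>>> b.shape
(2,)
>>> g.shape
(5,)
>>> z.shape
(2,)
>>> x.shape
(5, 2)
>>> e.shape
(2,)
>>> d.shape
(2, 5)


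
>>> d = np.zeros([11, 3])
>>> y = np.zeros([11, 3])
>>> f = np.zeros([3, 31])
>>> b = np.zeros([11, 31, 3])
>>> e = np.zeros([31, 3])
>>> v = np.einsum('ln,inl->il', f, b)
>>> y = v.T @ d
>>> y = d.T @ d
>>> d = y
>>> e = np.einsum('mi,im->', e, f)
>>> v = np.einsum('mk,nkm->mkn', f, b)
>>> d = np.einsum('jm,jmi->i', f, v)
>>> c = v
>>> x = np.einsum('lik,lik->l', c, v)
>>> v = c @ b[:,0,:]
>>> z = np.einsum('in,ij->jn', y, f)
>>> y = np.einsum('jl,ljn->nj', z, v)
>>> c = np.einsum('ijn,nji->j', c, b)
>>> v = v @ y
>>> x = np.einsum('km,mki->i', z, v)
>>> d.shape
(11,)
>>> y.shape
(3, 31)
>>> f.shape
(3, 31)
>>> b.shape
(11, 31, 3)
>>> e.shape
()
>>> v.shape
(3, 31, 31)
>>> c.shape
(31,)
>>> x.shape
(31,)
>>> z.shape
(31, 3)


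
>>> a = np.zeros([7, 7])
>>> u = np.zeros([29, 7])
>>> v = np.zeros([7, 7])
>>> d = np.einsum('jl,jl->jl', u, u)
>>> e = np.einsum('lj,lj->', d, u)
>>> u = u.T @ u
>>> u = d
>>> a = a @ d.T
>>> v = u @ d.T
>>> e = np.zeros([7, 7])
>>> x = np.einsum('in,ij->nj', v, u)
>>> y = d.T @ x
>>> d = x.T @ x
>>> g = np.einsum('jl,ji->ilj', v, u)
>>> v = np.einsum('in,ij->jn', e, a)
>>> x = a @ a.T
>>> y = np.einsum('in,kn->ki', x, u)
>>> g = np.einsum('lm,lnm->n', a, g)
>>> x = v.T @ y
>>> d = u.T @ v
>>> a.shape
(7, 29)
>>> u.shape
(29, 7)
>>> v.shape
(29, 7)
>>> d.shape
(7, 7)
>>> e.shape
(7, 7)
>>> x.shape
(7, 7)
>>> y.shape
(29, 7)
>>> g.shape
(29,)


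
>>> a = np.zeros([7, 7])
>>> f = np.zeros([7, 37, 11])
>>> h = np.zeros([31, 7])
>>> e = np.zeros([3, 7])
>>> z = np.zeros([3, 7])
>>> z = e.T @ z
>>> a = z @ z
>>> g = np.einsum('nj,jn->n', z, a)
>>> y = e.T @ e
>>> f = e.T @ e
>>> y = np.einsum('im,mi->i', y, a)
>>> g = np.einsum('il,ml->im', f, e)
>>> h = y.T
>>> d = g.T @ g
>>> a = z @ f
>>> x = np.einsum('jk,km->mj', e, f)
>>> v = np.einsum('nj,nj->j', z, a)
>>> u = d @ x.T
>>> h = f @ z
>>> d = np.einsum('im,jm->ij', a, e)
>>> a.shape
(7, 7)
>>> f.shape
(7, 7)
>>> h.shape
(7, 7)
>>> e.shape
(3, 7)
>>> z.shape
(7, 7)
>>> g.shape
(7, 3)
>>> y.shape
(7,)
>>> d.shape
(7, 3)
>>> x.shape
(7, 3)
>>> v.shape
(7,)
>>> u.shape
(3, 7)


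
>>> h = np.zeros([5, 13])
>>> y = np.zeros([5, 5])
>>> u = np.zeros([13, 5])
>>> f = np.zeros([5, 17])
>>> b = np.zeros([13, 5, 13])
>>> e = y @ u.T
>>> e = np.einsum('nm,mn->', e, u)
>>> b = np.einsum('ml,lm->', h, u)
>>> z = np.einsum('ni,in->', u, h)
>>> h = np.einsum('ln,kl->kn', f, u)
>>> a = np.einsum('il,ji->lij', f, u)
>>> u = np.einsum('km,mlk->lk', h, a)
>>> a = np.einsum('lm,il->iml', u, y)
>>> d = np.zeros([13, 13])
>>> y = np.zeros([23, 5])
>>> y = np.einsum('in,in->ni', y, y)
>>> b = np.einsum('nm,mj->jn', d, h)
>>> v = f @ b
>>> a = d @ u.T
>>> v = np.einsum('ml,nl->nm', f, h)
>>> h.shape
(13, 17)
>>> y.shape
(5, 23)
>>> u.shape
(5, 13)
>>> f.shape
(5, 17)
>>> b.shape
(17, 13)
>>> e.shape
()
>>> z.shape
()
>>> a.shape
(13, 5)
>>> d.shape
(13, 13)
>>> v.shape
(13, 5)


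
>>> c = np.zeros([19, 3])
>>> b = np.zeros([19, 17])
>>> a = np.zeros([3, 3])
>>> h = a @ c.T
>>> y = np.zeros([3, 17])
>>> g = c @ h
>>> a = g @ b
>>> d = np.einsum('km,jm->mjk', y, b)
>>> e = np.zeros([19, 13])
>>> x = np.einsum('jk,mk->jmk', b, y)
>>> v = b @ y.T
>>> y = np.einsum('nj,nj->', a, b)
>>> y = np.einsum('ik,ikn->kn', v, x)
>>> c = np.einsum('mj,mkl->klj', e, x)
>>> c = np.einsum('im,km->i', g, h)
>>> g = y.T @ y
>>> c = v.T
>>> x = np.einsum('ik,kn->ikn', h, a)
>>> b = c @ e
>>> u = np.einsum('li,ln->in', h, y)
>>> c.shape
(3, 19)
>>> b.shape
(3, 13)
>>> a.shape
(19, 17)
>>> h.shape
(3, 19)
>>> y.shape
(3, 17)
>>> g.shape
(17, 17)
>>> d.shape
(17, 19, 3)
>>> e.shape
(19, 13)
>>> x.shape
(3, 19, 17)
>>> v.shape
(19, 3)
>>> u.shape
(19, 17)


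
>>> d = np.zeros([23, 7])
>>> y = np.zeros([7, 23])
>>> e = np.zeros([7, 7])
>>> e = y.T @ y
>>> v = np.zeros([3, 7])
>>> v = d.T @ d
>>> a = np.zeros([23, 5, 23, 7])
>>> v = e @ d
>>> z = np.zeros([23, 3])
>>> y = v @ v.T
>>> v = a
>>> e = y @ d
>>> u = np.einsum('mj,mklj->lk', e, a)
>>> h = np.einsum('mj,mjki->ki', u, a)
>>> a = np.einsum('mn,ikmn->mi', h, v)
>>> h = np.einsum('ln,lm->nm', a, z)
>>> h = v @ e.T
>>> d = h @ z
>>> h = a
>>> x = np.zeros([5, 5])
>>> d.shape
(23, 5, 23, 3)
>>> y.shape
(23, 23)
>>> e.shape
(23, 7)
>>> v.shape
(23, 5, 23, 7)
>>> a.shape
(23, 23)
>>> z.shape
(23, 3)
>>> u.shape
(23, 5)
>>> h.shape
(23, 23)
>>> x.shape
(5, 5)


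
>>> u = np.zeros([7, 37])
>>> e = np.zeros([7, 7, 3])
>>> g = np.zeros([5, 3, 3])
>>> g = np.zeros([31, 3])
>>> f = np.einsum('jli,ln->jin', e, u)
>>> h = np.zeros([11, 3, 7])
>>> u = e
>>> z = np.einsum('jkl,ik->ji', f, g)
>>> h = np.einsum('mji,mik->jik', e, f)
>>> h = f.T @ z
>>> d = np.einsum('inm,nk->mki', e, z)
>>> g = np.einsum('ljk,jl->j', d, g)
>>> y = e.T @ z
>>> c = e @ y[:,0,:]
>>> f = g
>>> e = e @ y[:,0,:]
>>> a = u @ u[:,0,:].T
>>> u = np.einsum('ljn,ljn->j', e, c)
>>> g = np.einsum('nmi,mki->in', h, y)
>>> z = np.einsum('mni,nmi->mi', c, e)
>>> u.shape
(7,)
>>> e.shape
(7, 7, 31)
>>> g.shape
(31, 37)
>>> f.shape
(31,)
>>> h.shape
(37, 3, 31)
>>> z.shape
(7, 31)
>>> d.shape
(3, 31, 7)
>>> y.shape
(3, 7, 31)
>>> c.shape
(7, 7, 31)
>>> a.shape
(7, 7, 7)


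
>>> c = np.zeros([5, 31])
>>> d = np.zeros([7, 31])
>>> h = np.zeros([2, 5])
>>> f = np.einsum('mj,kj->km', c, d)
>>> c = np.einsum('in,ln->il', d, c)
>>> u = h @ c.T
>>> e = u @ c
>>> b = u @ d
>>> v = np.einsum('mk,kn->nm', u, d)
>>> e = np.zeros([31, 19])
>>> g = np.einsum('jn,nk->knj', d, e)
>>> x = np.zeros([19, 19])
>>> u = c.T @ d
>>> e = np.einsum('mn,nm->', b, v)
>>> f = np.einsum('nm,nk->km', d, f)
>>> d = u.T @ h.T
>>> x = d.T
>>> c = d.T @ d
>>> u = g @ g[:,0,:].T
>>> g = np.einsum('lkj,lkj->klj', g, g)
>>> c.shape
(2, 2)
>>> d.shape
(31, 2)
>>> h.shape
(2, 5)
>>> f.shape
(5, 31)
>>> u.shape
(19, 31, 19)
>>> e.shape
()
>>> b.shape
(2, 31)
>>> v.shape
(31, 2)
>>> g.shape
(31, 19, 7)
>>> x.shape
(2, 31)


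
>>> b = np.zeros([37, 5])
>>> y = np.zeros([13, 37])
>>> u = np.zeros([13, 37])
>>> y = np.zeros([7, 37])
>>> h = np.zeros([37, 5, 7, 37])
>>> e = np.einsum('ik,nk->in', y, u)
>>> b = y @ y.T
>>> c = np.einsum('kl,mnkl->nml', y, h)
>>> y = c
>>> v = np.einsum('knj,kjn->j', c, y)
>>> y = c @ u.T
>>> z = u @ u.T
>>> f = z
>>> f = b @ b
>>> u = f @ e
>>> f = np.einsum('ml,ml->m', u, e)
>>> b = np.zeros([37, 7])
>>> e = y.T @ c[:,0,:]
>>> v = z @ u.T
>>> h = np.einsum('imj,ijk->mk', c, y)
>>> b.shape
(37, 7)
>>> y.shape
(5, 37, 13)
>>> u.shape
(7, 13)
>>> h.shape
(37, 13)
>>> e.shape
(13, 37, 37)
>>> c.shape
(5, 37, 37)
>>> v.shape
(13, 7)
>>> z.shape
(13, 13)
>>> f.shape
(7,)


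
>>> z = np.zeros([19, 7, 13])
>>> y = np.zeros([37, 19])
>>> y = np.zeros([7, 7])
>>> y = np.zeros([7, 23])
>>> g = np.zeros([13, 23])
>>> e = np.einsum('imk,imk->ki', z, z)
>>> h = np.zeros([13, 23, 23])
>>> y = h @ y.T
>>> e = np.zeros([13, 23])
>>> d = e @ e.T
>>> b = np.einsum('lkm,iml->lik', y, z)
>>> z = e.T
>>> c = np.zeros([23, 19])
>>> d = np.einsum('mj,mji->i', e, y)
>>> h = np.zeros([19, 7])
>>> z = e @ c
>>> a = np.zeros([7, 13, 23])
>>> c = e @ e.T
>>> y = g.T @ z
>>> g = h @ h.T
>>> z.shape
(13, 19)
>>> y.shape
(23, 19)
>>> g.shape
(19, 19)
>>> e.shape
(13, 23)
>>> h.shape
(19, 7)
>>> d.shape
(7,)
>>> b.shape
(13, 19, 23)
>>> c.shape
(13, 13)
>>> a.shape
(7, 13, 23)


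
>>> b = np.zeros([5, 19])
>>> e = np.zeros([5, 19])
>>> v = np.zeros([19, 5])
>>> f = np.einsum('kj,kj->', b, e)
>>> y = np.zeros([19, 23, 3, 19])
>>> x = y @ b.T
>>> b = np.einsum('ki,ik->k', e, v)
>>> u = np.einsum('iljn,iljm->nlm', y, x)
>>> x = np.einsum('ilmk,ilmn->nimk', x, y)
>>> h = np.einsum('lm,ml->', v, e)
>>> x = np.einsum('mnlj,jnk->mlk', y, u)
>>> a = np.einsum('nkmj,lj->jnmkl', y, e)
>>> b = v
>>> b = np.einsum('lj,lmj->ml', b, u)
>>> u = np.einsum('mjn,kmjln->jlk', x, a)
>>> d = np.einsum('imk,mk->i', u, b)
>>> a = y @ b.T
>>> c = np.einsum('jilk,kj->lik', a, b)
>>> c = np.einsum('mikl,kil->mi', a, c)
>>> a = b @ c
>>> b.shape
(23, 19)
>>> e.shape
(5, 19)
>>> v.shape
(19, 5)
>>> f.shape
()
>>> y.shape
(19, 23, 3, 19)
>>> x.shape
(19, 3, 5)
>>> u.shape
(3, 23, 19)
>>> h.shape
()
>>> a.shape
(23, 23)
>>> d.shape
(3,)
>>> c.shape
(19, 23)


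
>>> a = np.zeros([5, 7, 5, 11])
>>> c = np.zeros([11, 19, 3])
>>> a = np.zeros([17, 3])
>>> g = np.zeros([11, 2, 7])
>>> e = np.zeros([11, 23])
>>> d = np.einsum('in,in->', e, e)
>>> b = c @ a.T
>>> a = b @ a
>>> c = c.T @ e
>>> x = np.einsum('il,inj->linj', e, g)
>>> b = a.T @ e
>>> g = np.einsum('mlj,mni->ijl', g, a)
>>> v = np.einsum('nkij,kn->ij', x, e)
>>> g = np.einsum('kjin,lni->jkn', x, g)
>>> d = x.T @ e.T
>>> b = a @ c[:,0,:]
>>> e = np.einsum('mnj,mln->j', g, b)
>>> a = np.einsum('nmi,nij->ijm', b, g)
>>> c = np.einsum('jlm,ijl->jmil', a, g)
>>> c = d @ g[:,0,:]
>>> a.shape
(23, 7, 19)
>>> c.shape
(7, 2, 11, 7)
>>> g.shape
(11, 23, 7)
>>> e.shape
(7,)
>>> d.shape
(7, 2, 11, 11)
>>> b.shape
(11, 19, 23)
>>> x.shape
(23, 11, 2, 7)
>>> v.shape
(2, 7)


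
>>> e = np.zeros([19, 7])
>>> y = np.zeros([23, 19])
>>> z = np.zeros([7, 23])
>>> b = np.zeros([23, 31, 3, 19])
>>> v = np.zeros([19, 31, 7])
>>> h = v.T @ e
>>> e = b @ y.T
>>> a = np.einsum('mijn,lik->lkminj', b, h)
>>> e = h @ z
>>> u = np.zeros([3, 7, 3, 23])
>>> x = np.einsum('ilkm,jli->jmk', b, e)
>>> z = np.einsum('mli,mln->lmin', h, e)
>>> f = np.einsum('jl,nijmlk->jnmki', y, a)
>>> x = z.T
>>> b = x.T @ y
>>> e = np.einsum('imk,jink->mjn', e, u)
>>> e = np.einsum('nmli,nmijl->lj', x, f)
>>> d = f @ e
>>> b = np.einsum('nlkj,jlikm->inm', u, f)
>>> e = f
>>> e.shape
(23, 7, 31, 3, 7)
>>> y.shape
(23, 19)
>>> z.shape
(31, 7, 7, 23)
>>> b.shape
(31, 3, 7)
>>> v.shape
(19, 31, 7)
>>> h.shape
(7, 31, 7)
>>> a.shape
(7, 7, 23, 31, 19, 3)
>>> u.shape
(3, 7, 3, 23)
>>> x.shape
(23, 7, 7, 31)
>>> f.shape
(23, 7, 31, 3, 7)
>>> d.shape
(23, 7, 31, 3, 3)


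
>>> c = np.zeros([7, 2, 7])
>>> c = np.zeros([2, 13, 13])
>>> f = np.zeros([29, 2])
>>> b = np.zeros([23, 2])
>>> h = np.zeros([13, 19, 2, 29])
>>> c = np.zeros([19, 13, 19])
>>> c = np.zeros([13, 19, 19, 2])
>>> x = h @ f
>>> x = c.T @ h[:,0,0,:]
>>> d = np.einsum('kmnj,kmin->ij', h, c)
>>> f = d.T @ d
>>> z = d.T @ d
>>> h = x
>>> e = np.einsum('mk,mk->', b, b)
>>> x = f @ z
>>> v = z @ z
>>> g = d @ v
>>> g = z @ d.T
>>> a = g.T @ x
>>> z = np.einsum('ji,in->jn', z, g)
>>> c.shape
(13, 19, 19, 2)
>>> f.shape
(29, 29)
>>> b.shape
(23, 2)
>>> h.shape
(2, 19, 19, 29)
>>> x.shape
(29, 29)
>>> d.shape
(19, 29)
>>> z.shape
(29, 19)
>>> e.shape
()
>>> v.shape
(29, 29)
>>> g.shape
(29, 19)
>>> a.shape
(19, 29)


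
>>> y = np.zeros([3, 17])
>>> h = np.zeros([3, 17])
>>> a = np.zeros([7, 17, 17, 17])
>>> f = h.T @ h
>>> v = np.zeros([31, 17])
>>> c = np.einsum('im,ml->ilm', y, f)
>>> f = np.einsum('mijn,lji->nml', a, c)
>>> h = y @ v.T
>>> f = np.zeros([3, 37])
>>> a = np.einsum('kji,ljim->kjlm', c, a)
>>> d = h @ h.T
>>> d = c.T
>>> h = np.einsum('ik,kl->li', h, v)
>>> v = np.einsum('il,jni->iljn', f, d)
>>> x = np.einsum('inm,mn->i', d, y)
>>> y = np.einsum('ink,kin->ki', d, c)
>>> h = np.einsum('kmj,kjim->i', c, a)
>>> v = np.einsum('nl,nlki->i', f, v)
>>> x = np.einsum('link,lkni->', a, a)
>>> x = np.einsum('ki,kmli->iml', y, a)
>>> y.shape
(3, 17)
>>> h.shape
(7,)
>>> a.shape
(3, 17, 7, 17)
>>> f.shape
(3, 37)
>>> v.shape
(17,)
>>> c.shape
(3, 17, 17)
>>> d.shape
(17, 17, 3)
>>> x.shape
(17, 17, 7)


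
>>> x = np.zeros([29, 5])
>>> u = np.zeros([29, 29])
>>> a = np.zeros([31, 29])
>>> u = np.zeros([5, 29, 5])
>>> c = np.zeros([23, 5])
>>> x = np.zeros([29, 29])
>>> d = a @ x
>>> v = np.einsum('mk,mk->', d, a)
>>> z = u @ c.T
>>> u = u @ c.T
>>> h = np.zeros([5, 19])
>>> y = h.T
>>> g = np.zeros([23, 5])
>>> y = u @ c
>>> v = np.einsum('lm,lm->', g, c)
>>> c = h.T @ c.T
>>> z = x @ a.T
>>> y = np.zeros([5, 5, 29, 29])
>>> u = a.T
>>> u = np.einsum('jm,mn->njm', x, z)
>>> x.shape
(29, 29)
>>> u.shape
(31, 29, 29)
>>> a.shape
(31, 29)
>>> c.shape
(19, 23)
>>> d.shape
(31, 29)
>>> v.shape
()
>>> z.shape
(29, 31)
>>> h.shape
(5, 19)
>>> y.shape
(5, 5, 29, 29)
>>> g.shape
(23, 5)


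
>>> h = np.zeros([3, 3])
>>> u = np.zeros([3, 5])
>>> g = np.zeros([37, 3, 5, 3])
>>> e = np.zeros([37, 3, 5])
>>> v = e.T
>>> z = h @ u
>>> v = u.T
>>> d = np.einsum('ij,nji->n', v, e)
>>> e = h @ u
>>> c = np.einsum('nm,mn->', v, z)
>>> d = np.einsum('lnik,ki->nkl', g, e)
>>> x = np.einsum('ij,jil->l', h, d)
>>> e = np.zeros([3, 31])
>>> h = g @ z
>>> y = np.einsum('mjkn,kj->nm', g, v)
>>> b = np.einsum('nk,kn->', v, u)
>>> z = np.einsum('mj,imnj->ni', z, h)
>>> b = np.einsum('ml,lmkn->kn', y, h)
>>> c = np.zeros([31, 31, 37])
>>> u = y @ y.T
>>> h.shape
(37, 3, 5, 5)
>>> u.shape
(3, 3)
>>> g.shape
(37, 3, 5, 3)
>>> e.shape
(3, 31)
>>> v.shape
(5, 3)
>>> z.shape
(5, 37)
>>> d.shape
(3, 3, 37)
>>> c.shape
(31, 31, 37)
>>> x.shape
(37,)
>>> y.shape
(3, 37)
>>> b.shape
(5, 5)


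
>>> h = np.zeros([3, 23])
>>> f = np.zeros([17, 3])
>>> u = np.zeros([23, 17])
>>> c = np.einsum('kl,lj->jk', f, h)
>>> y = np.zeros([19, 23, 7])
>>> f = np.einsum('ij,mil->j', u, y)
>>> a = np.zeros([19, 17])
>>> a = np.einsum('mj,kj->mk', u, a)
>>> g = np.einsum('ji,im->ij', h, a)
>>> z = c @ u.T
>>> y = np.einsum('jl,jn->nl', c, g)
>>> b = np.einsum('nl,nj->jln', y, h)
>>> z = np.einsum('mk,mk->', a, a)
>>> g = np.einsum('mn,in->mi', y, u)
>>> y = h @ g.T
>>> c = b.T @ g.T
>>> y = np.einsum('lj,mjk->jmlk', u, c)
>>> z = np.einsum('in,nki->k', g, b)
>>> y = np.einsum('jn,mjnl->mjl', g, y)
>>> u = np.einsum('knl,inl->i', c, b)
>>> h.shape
(3, 23)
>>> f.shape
(17,)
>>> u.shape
(23,)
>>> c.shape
(3, 17, 3)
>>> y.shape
(17, 3, 3)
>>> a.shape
(23, 19)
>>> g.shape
(3, 23)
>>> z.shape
(17,)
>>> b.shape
(23, 17, 3)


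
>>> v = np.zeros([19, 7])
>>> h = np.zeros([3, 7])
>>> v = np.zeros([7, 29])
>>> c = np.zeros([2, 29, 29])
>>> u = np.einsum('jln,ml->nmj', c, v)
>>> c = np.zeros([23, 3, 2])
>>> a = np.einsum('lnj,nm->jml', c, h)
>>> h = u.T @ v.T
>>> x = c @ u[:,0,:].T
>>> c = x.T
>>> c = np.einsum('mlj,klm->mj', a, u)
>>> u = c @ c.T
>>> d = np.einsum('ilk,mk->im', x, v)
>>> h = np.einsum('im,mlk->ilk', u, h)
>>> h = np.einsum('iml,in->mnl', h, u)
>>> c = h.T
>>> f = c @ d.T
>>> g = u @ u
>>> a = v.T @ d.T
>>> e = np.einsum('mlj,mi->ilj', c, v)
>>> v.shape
(7, 29)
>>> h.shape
(7, 2, 7)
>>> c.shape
(7, 2, 7)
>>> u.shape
(2, 2)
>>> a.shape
(29, 23)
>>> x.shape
(23, 3, 29)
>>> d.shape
(23, 7)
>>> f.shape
(7, 2, 23)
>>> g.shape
(2, 2)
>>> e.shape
(29, 2, 7)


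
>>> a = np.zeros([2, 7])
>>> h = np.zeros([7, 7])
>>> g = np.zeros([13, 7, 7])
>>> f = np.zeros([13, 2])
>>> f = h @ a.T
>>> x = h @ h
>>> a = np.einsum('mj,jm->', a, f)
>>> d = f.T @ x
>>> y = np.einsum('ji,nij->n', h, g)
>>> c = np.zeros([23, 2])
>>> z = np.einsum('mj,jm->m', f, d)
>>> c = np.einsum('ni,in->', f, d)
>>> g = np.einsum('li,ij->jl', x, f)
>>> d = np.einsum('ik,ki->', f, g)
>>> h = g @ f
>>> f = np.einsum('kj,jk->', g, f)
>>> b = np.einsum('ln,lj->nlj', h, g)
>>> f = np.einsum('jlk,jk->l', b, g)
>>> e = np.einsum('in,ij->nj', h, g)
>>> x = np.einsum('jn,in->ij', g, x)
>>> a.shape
()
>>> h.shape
(2, 2)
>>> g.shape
(2, 7)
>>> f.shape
(2,)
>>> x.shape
(7, 2)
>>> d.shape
()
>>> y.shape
(13,)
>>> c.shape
()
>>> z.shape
(7,)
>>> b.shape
(2, 2, 7)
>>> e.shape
(2, 7)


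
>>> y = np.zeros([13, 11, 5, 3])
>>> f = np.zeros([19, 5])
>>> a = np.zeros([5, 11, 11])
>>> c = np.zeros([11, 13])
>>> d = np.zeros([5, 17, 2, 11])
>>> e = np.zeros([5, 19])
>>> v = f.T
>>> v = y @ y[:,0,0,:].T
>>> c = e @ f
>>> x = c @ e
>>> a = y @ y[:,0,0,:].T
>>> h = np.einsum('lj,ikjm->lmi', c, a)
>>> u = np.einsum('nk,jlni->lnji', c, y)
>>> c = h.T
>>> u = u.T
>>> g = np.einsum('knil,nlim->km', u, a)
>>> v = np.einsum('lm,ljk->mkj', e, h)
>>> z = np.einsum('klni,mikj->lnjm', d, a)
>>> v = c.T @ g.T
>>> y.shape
(13, 11, 5, 3)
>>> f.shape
(19, 5)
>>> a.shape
(13, 11, 5, 13)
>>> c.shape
(13, 13, 5)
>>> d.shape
(5, 17, 2, 11)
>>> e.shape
(5, 19)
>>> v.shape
(5, 13, 3)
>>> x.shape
(5, 19)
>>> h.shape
(5, 13, 13)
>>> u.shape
(3, 13, 5, 11)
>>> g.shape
(3, 13)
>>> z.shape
(17, 2, 13, 13)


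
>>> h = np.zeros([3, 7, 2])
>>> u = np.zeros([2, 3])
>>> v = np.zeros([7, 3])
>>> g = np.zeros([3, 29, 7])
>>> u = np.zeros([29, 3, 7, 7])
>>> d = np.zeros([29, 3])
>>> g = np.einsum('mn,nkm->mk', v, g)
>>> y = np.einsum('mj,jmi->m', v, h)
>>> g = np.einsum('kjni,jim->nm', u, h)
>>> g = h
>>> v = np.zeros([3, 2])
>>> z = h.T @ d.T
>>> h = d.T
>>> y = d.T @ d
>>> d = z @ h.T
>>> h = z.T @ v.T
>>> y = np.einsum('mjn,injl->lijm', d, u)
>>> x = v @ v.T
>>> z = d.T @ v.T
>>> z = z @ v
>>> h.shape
(29, 7, 3)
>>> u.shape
(29, 3, 7, 7)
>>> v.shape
(3, 2)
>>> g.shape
(3, 7, 2)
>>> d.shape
(2, 7, 3)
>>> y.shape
(7, 29, 7, 2)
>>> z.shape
(3, 7, 2)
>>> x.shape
(3, 3)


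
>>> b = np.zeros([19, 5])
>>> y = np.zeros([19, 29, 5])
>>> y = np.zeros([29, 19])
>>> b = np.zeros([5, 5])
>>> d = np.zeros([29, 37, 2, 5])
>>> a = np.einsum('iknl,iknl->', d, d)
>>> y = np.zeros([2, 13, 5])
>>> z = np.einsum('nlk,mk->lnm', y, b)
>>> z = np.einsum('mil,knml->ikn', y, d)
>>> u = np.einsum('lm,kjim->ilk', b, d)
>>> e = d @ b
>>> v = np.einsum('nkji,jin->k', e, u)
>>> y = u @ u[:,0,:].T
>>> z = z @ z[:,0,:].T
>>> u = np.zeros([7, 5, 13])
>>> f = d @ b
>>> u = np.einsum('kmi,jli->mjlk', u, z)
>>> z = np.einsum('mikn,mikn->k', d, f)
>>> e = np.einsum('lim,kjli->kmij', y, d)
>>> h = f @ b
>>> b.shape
(5, 5)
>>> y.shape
(2, 5, 2)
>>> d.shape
(29, 37, 2, 5)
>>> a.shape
()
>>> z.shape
(2,)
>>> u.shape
(5, 13, 29, 7)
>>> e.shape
(29, 2, 5, 37)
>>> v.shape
(37,)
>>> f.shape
(29, 37, 2, 5)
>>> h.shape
(29, 37, 2, 5)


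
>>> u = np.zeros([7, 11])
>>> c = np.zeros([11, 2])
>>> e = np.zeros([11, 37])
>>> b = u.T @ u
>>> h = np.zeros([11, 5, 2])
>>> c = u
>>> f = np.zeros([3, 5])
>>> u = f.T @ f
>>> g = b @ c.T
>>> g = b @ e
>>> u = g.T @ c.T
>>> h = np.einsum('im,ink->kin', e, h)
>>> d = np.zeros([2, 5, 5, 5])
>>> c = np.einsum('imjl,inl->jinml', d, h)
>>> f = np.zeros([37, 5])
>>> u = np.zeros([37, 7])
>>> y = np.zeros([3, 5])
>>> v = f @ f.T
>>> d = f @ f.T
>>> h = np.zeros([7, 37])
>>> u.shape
(37, 7)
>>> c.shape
(5, 2, 11, 5, 5)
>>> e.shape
(11, 37)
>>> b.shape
(11, 11)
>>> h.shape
(7, 37)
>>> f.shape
(37, 5)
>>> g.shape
(11, 37)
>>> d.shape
(37, 37)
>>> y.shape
(3, 5)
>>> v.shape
(37, 37)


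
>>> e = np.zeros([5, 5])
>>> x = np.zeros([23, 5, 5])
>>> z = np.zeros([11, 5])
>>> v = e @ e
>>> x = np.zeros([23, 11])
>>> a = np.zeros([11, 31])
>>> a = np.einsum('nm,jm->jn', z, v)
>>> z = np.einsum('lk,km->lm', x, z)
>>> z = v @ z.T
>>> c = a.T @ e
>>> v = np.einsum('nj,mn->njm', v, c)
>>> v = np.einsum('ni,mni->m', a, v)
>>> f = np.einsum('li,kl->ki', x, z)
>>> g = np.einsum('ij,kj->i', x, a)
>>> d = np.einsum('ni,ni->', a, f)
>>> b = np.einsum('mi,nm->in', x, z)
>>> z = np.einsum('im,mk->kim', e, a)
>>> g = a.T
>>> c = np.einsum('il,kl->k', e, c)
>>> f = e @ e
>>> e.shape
(5, 5)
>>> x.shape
(23, 11)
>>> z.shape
(11, 5, 5)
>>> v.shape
(5,)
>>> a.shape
(5, 11)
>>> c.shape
(11,)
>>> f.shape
(5, 5)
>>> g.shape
(11, 5)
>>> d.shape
()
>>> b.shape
(11, 5)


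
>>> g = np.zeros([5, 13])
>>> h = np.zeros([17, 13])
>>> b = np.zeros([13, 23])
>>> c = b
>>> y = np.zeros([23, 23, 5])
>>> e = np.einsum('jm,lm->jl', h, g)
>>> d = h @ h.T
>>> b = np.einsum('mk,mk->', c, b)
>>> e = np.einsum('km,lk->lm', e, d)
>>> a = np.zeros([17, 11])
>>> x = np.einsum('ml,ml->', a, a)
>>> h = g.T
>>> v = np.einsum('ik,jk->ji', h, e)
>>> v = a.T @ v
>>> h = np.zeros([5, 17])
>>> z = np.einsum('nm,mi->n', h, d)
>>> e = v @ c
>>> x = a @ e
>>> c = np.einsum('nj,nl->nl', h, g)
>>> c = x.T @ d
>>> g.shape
(5, 13)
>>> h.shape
(5, 17)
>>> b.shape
()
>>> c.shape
(23, 17)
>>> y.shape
(23, 23, 5)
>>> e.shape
(11, 23)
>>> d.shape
(17, 17)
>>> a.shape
(17, 11)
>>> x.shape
(17, 23)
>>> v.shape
(11, 13)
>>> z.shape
(5,)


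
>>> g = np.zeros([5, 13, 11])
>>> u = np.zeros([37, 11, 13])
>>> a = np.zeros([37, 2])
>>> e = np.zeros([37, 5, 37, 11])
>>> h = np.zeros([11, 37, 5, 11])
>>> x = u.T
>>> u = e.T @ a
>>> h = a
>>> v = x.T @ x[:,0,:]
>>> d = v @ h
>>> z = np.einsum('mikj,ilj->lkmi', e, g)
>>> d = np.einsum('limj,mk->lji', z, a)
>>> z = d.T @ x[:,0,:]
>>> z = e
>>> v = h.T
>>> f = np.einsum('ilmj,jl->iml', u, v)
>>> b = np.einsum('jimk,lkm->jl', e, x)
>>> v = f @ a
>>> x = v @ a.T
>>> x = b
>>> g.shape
(5, 13, 11)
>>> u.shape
(11, 37, 5, 2)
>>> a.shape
(37, 2)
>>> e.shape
(37, 5, 37, 11)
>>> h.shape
(37, 2)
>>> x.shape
(37, 13)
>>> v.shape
(11, 5, 2)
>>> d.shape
(13, 5, 37)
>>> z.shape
(37, 5, 37, 11)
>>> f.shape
(11, 5, 37)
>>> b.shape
(37, 13)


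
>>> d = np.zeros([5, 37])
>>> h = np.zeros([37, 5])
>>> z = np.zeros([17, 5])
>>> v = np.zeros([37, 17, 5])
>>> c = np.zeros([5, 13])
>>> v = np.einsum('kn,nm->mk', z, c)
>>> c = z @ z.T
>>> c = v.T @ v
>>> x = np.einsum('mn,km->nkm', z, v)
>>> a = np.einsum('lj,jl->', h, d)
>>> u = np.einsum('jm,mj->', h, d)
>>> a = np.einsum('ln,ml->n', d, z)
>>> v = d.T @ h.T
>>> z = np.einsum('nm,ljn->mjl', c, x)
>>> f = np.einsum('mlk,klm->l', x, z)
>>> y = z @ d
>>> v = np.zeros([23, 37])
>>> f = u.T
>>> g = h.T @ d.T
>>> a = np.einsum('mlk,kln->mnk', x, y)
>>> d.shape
(5, 37)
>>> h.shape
(37, 5)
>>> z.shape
(17, 13, 5)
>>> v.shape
(23, 37)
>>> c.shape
(17, 17)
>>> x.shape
(5, 13, 17)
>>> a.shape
(5, 37, 17)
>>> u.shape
()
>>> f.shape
()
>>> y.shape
(17, 13, 37)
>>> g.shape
(5, 5)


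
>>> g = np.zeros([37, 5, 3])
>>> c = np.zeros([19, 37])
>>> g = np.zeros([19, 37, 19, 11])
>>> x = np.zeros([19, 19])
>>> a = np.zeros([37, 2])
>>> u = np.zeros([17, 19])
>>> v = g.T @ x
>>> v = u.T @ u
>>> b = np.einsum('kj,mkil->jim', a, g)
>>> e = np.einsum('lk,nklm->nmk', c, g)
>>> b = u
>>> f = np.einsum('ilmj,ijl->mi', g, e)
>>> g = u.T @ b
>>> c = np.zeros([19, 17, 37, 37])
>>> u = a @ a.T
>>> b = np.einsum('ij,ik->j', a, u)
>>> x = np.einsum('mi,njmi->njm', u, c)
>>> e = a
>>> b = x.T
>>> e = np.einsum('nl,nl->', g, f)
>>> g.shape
(19, 19)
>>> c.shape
(19, 17, 37, 37)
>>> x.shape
(19, 17, 37)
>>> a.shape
(37, 2)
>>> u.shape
(37, 37)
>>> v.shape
(19, 19)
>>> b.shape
(37, 17, 19)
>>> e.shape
()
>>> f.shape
(19, 19)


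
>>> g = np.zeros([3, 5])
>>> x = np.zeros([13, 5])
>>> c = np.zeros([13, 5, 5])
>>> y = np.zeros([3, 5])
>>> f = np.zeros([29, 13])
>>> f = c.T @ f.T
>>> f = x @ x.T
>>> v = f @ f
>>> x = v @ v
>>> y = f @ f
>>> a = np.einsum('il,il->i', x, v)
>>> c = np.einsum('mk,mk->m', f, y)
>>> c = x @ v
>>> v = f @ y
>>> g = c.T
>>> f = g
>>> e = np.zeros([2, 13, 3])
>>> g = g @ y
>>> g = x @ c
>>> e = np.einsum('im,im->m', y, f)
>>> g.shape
(13, 13)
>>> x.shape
(13, 13)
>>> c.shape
(13, 13)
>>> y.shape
(13, 13)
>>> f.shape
(13, 13)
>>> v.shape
(13, 13)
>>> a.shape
(13,)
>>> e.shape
(13,)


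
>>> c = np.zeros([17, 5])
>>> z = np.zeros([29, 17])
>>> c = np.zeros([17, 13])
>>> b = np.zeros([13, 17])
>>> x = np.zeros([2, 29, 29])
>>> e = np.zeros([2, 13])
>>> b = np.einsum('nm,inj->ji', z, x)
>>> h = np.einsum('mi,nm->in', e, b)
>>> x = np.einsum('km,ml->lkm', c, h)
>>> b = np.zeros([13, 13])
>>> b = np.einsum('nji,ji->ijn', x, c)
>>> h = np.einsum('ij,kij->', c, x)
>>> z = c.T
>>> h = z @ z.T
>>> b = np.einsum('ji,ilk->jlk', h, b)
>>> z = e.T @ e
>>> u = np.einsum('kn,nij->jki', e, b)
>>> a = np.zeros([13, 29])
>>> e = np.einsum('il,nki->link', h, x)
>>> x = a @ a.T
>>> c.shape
(17, 13)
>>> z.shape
(13, 13)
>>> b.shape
(13, 17, 29)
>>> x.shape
(13, 13)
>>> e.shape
(13, 13, 29, 17)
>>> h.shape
(13, 13)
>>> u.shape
(29, 2, 17)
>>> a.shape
(13, 29)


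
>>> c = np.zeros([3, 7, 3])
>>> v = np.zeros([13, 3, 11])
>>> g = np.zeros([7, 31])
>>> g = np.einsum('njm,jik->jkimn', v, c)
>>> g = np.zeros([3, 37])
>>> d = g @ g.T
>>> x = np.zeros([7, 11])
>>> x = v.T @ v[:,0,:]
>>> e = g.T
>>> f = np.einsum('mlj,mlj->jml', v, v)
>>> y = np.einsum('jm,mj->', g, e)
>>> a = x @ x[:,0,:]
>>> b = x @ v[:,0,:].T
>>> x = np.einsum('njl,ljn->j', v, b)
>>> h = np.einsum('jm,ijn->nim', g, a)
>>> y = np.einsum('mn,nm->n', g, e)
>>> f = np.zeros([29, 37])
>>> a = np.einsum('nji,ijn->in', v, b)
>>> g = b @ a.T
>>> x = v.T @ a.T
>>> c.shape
(3, 7, 3)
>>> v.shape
(13, 3, 11)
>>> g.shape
(11, 3, 11)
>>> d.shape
(3, 3)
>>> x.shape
(11, 3, 11)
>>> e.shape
(37, 3)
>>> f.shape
(29, 37)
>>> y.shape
(37,)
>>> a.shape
(11, 13)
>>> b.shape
(11, 3, 13)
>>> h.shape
(11, 11, 37)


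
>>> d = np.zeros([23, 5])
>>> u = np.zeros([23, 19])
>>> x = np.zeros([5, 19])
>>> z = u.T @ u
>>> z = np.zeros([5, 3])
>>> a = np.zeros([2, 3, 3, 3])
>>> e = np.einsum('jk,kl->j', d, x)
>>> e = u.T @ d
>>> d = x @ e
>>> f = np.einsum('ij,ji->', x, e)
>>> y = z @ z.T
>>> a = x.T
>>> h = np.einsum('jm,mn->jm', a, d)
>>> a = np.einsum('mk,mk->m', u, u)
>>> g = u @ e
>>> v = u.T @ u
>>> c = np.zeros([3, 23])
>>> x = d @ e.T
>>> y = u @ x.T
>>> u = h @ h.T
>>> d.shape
(5, 5)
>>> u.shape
(19, 19)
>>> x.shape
(5, 19)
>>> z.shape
(5, 3)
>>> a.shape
(23,)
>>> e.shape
(19, 5)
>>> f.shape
()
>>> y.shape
(23, 5)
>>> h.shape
(19, 5)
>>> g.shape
(23, 5)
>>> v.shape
(19, 19)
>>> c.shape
(3, 23)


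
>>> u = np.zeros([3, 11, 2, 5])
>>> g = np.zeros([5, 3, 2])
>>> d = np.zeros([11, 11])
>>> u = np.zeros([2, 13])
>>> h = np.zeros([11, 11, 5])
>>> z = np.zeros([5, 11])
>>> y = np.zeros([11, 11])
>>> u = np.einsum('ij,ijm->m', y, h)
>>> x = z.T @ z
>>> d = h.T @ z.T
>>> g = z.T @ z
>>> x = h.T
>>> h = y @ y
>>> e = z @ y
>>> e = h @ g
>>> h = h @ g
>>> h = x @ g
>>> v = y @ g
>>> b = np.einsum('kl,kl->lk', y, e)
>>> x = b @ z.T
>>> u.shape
(5,)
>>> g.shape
(11, 11)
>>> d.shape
(5, 11, 5)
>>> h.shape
(5, 11, 11)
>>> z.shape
(5, 11)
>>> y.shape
(11, 11)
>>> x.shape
(11, 5)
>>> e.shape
(11, 11)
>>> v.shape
(11, 11)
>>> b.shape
(11, 11)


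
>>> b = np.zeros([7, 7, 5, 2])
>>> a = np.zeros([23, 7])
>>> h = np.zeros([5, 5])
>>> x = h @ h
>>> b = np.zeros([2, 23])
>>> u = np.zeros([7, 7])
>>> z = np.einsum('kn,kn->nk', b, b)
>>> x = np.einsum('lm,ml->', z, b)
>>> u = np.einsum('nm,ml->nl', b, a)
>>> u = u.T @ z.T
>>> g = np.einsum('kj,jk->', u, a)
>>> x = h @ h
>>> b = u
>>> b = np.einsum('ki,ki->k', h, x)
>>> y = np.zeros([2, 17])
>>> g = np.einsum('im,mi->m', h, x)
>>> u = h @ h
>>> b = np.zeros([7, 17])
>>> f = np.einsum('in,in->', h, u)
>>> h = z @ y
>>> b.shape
(7, 17)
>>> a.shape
(23, 7)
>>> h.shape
(23, 17)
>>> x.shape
(5, 5)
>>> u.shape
(5, 5)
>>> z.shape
(23, 2)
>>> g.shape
(5,)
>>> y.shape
(2, 17)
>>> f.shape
()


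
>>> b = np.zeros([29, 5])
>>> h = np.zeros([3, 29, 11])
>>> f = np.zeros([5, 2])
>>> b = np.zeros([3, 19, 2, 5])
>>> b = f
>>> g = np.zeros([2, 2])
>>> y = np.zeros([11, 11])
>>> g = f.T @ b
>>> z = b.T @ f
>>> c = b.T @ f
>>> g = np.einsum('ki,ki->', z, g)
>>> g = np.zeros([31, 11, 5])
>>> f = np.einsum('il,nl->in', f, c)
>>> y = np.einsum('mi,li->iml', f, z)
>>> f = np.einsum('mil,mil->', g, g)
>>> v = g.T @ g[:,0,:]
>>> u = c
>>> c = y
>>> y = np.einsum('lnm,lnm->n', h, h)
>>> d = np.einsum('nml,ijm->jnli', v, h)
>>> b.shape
(5, 2)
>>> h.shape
(3, 29, 11)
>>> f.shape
()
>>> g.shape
(31, 11, 5)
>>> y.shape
(29,)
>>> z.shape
(2, 2)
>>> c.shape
(2, 5, 2)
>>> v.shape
(5, 11, 5)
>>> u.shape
(2, 2)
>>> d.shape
(29, 5, 5, 3)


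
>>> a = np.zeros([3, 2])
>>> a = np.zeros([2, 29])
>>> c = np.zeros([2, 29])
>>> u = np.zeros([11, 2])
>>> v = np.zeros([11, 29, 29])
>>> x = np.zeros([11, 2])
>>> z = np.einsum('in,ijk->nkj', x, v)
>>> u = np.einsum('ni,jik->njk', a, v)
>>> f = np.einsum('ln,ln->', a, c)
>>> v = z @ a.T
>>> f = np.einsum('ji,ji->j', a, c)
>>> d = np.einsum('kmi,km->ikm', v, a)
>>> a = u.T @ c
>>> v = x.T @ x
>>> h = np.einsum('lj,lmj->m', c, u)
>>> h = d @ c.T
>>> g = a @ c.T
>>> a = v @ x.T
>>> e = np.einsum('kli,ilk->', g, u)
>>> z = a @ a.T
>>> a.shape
(2, 11)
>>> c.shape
(2, 29)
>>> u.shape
(2, 11, 29)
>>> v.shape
(2, 2)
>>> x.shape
(11, 2)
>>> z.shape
(2, 2)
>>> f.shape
(2,)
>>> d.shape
(2, 2, 29)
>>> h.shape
(2, 2, 2)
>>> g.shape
(29, 11, 2)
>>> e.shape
()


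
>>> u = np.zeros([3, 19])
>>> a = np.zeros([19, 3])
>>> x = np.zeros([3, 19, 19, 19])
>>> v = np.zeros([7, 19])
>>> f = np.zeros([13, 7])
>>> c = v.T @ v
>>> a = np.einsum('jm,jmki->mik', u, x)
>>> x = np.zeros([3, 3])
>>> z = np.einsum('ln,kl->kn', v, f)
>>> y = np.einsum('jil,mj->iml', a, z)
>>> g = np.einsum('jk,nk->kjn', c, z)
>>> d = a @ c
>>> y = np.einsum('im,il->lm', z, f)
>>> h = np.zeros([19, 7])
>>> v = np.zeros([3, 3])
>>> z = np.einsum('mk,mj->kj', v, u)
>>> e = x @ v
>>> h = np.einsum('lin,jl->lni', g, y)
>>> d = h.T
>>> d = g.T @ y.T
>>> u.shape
(3, 19)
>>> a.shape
(19, 19, 19)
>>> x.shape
(3, 3)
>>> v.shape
(3, 3)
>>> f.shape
(13, 7)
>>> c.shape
(19, 19)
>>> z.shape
(3, 19)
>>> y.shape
(7, 19)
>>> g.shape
(19, 19, 13)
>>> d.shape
(13, 19, 7)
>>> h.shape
(19, 13, 19)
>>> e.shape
(3, 3)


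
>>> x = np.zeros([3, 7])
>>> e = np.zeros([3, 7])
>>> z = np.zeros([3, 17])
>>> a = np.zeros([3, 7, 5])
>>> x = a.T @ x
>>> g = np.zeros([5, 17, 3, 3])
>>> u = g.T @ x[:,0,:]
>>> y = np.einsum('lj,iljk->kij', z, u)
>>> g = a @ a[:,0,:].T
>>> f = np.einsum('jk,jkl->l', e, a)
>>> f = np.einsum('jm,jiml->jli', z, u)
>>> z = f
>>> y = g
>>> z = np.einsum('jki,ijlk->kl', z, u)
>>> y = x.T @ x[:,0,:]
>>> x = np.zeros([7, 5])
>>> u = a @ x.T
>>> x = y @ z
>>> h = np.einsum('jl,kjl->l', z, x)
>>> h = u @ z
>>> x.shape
(7, 7, 17)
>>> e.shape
(3, 7)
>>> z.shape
(7, 17)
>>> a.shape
(3, 7, 5)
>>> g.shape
(3, 7, 3)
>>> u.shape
(3, 7, 7)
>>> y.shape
(7, 7, 7)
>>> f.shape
(3, 7, 3)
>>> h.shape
(3, 7, 17)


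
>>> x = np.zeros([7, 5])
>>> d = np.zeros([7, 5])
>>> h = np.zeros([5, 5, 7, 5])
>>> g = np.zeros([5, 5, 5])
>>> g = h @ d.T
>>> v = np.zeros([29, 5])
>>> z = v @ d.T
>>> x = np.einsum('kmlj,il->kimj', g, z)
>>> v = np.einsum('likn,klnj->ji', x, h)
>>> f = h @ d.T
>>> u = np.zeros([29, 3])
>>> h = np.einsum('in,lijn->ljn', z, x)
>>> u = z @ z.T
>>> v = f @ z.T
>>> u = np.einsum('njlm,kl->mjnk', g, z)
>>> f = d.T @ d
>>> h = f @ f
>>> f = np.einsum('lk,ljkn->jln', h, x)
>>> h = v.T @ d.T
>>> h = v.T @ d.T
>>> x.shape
(5, 29, 5, 7)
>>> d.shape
(7, 5)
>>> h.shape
(29, 7, 5, 7)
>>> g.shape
(5, 5, 7, 7)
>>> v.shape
(5, 5, 7, 29)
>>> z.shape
(29, 7)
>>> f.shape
(29, 5, 7)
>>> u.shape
(7, 5, 5, 29)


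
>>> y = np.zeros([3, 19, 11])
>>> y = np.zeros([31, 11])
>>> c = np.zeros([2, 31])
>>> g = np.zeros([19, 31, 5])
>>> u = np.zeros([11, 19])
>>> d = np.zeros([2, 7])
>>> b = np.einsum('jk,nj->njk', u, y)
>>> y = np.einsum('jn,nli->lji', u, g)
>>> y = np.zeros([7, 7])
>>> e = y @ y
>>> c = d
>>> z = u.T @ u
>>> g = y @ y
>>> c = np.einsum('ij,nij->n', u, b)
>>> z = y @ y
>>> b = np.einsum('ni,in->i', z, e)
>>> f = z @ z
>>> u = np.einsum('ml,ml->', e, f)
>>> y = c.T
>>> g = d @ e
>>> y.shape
(31,)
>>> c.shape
(31,)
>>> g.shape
(2, 7)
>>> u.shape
()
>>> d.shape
(2, 7)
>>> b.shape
(7,)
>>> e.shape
(7, 7)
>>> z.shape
(7, 7)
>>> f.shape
(7, 7)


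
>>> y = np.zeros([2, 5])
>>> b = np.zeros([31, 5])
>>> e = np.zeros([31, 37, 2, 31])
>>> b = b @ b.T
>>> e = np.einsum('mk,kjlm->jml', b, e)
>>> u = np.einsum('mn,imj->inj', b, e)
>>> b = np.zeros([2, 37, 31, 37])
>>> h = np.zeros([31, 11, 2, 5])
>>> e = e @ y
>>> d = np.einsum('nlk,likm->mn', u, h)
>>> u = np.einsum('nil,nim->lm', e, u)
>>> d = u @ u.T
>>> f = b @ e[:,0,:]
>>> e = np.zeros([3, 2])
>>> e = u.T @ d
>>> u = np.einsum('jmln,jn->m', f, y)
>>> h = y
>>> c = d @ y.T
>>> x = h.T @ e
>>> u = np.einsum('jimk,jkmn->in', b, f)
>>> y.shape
(2, 5)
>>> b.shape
(2, 37, 31, 37)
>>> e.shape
(2, 5)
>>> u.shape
(37, 5)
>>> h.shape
(2, 5)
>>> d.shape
(5, 5)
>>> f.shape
(2, 37, 31, 5)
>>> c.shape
(5, 2)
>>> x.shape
(5, 5)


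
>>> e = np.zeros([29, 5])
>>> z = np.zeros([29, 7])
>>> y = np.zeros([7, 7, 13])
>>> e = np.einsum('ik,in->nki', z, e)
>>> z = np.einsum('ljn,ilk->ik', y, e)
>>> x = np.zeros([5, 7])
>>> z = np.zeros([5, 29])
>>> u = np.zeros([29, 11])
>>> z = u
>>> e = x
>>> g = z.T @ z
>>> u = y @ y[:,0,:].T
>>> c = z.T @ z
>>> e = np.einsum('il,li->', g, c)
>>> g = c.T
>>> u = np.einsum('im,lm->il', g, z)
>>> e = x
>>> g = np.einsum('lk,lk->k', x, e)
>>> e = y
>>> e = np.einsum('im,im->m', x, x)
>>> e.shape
(7,)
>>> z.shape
(29, 11)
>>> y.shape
(7, 7, 13)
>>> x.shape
(5, 7)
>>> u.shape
(11, 29)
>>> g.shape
(7,)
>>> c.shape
(11, 11)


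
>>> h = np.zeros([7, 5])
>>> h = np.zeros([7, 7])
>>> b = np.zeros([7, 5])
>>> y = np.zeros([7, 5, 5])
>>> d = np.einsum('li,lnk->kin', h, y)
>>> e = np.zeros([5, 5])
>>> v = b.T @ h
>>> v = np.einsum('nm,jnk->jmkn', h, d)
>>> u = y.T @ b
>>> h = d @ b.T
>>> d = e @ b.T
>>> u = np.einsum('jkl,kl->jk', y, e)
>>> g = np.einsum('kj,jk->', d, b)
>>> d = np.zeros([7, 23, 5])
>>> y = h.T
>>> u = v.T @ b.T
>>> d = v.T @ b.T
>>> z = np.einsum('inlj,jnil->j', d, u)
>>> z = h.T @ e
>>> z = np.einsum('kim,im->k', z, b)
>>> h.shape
(5, 7, 7)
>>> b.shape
(7, 5)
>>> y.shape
(7, 7, 5)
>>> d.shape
(7, 5, 7, 7)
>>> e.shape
(5, 5)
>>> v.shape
(5, 7, 5, 7)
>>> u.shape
(7, 5, 7, 7)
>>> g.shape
()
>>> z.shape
(7,)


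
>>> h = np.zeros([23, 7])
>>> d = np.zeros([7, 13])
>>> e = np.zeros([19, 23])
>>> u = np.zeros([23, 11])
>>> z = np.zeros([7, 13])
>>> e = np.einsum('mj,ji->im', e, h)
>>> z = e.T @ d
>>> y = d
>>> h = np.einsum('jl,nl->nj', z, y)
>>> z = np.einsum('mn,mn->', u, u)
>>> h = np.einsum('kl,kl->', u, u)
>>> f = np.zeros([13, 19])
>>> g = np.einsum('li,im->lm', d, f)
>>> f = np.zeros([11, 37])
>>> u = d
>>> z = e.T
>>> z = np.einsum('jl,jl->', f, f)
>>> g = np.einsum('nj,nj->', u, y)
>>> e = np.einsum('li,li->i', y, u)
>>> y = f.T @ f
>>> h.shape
()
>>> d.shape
(7, 13)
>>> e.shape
(13,)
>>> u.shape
(7, 13)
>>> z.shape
()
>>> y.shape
(37, 37)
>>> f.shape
(11, 37)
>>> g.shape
()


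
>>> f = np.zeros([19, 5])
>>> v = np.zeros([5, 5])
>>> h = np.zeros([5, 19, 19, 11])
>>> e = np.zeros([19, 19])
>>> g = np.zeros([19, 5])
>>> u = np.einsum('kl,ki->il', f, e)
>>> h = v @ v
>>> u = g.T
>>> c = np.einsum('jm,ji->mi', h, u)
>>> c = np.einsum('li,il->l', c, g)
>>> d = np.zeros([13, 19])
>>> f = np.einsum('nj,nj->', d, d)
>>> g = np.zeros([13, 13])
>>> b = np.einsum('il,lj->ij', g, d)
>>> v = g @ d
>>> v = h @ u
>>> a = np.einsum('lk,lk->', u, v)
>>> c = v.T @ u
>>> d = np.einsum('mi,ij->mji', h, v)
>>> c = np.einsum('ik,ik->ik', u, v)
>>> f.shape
()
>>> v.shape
(5, 19)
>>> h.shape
(5, 5)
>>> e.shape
(19, 19)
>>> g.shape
(13, 13)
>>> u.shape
(5, 19)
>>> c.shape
(5, 19)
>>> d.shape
(5, 19, 5)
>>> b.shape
(13, 19)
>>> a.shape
()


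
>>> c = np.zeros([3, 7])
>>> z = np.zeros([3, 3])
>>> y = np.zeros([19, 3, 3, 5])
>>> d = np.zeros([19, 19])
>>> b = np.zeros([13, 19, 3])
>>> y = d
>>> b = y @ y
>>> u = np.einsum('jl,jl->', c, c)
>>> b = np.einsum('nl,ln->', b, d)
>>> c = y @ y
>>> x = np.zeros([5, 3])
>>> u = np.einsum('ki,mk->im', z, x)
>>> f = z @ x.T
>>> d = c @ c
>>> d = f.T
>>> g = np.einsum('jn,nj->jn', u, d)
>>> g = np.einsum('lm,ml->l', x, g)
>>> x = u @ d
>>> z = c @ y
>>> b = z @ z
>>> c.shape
(19, 19)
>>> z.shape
(19, 19)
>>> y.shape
(19, 19)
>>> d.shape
(5, 3)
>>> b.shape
(19, 19)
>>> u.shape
(3, 5)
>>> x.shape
(3, 3)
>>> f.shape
(3, 5)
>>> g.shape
(5,)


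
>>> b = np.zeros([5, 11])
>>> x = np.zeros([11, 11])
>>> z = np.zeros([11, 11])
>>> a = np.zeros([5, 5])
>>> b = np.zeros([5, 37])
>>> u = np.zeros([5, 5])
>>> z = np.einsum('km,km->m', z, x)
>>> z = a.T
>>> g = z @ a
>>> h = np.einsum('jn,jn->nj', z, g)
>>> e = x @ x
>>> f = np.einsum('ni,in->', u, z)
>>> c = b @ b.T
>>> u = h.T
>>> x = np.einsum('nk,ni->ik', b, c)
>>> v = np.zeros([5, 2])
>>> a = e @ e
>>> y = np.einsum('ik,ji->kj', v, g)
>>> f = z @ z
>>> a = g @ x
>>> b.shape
(5, 37)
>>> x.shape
(5, 37)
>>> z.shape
(5, 5)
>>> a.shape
(5, 37)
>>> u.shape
(5, 5)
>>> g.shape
(5, 5)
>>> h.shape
(5, 5)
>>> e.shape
(11, 11)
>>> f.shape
(5, 5)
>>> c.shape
(5, 5)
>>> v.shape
(5, 2)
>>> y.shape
(2, 5)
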